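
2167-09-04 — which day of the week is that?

Friday

Doomsday rule: the anchor day for the 2100s is Sunday. For year 67: 67÷12 = 5 r 7, and 7÷4 = 1, so 5+7+1 = 13.
Sunday + 13 ≡ Saturday — that's 2167's doomsday.
In September the doomsday date is Sep 5.
Sep 4 is 1 day before Sep 5; 1 mod 7 = 1, so Saturday − 1 = Friday.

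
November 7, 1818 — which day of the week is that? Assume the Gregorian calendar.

Doomsday rule: the anchor day for the 1800s is Friday. For year 18: 18÷12 = 1 r 6, and 6÷4 = 1, so 1+6+1 = 8.
Friday + 8 ≡ Saturday — that's 1818's doomsday.
In November the doomsday date is Nov 7.
Nov 7 is the doomsday itself: Saturday.

Saturday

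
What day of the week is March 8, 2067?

Doomsday rule: the anchor day for the 2000s is Tuesday. For year 67: 67÷12 = 5 r 7, and 7÷4 = 1, so 5+7+1 = 13.
Tuesday + 13 ≡ Monday — that's 2067's doomsday.
In March the doomsday date is Mar 14.
Mar 8 is 6 days before Mar 14; 6 mod 7 = 6, so Monday − 6 = Tuesday.

Tuesday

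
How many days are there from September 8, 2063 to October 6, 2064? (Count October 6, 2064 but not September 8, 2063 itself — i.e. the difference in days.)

394

Sep 8, 2063 → Oct 8, 2063: 30 days (September has 30).
Oct 8, 2063 → Nov 8, 2063: 31 days (October has 31).
Nov 8, 2063 → Dec 8, 2063: 30 days (November has 30).
Dec 8, 2063 → Jan 8, 2064: 31 days (December has 31).
Jan 8, 2064 → Feb 8, 2064: 31 days (January has 31).
Feb 8, 2064 → Mar 8, 2064: 29 days (February has 29).
Mar 8, 2064 → Apr 8, 2064: 31 days (March has 31).
Apr 8, 2064 → May 8, 2064: 30 days (April has 30).
May 8, 2064 → Jun 8, 2064: 31 days (May has 31).
Jun 8, 2064 → Jul 8, 2064: 30 days (June has 30).
Jul 8, 2064 → Aug 8, 2064: 31 days (July has 31).
Aug 8, 2064 → Sep 8, 2064: 31 days (August has 31).
Sep 8, 2064 → Oct 6, 2064: 28 days.
Total: 394 days.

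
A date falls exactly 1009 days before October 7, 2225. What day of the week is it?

Thursday

Oct 7, 2225 is a Friday.
1009 mod 7 = 1, so 1009 days before a Friday is Friday − 1 = Thursday.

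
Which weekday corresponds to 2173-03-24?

Wednesday

Doomsday rule: the anchor day for the 2100s is Sunday. For year 73: 73÷12 = 6 r 1, and 1÷4 = 0, so 6+1+0 = 7.
Sunday + 7 ≡ Sunday — that's 2173's doomsday.
In March the doomsday date is Mar 14.
Mar 24 is 10 days after Mar 14; 10 mod 7 = 3, so Sunday + 3 = Wednesday.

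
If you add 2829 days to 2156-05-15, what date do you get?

+365 (one year) → May 15, 2157 (2464 left).
+365 (one year) → May 15, 2158 (2099 left).
+365 (one year) → May 15, 2159 (1734 left).
+366 (one year; includes Feb 29, 2160) → May 15, 2160 (1368 left).
+365 (one year) → May 15, 2161 (1003 left).
+365 (one year) → May 15, 2162 (638 left).
+365 (one year) → May 15, 2163 (273 left).
May has 31 days: +17 → Jun 1, 2163 (256 left).
Jun has 30 days: +30 → Jul 1, 2163 (226 left).
Jul has 31 days: +31 → Aug 1, 2163 (195 left).
Aug has 31 days: +31 → Sep 1, 2163 (164 left).
Sep has 30 days: +30 → Oct 1, 2163 (134 left).
Oct has 31 days: +31 → Nov 1, 2163 (103 left).
Nov has 30 days: +30 → Dec 1, 2163 (73 left).
Dec has 31 days: +31 → Jan 1, 2164 (42 left).
Jan has 31 days: +31 → Feb 1, 2164 (11 left).
+11 → Feb 12, 2164.

February 12, 2164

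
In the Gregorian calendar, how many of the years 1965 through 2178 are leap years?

Multiples of 4 in [1965,2178]: 53.
Of those, multiples of 100: 2 (not leap unless ÷400).
Multiples of 400: 1.
Leap years = 53 − 2 + 1 = 52.

52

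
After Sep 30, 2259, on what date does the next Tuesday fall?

October 4, 2259

Sep 30, 2259 is a Friday.
From Friday to the next Tuesday is 4 days.
Sep 30, 2259 + 4 = Oct 4, 2259.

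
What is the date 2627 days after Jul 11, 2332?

September 20, 2339

+365 (one year) → Jul 11, 2333 (2262 left).
+365 (one year) → Jul 11, 2334 (1897 left).
+365 (one year) → Jul 11, 2335 (1532 left).
+366 (one year; includes Feb 29, 2336) → Jul 11, 2336 (1166 left).
+365 (one year) → Jul 11, 2337 (801 left).
+365 (one year) → Jul 11, 2338 (436 left).
+365 (one year) → Jul 11, 2339 (71 left).
Jul has 31 days: +21 → Aug 1, 2339 (50 left).
Aug has 31 days: +31 → Sep 1, 2339 (19 left).
+19 → Sep 20, 2339.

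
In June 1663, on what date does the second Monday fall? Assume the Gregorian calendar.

June 11, 1663

June 1, 1663 is a Friday.
The first Monday is therefore June 4 (3 days later).
The second Monday is 4 + 1×7 = June 11.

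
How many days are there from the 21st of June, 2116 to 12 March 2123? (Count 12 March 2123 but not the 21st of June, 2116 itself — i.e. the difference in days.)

2455

Jun 21, 2116 → Jun 21, 2117: 365 days.
Jun 21, 2117 → Jun 21, 2118: 365 days.
Jun 21, 2118 → Jun 21, 2119: 365 days.
Jun 21, 2119 → Jun 21, 2120: 366 days (Feb 29, 2120 is in that span).
Jun 21, 2120 → Jun 21, 2121: 365 days.
Jun 21, 2121 → Jun 21, 2122: 365 days.
Jun 21, 2122 → Jul 21, 2122: 30 days (June has 30).
Jul 21, 2122 → Aug 21, 2122: 31 days (July has 31).
Aug 21, 2122 → Sep 21, 2122: 31 days (August has 31).
Sep 21, 2122 → Oct 21, 2122: 30 days (September has 30).
Oct 21, 2122 → Nov 21, 2122: 31 days (October has 31).
Nov 21, 2122 → Dec 21, 2122: 30 days (November has 30).
Dec 21, 2122 → Jan 21, 2123: 31 days (December has 31).
Jan 21, 2123 → Feb 21, 2123: 31 days (January has 31).
Feb 21, 2123 → Mar 12, 2123: 19 days.
Total: 2455 days.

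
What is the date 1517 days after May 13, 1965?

July 8, 1969

+365 (one year) → May 13, 1966 (1152 left).
+365 (one year) → May 13, 1967 (787 left).
+366 (one year; includes Feb 29, 1968) → May 13, 1968 (421 left).
+365 (one year) → May 13, 1969 (56 left).
May has 31 days: +19 → Jun 1, 1969 (37 left).
Jun has 30 days: +30 → Jul 1, 1969 (7 left).
+7 → Jul 8, 1969.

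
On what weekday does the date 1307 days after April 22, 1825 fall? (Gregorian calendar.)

Apr 22, 1825 is a Friday.
1307 mod 7 = 5, so 1307 days after a Friday is Friday + 5 = Wednesday.

Wednesday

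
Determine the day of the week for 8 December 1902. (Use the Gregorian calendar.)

January 1, 1902 is a Wednesday.
Jan 1, 1902 → Feb 1, 1902: 31 days (January has 31).
Feb 1, 1902 → Mar 1, 1902: 28 days (February has 28).
Mar 1, 1902 → Apr 1, 1902: 31 days (March has 31).
Apr 1, 1902 → May 1, 1902: 30 days (April has 30).
May 1, 1902 → Jun 1, 1902: 31 days (May has 31).
Jun 1, 1902 → Jul 1, 1902: 30 days (June has 30).
Jul 1, 1902 → Aug 1, 1902: 31 days (July has 31).
Aug 1, 1902 → Sep 1, 1902: 31 days (August has 31).
Sep 1, 1902 → Oct 1, 1902: 30 days (September has 30).
Oct 1, 1902 → Nov 1, 1902: 31 days (October has 31).
Nov 1, 1902 → Dec 1, 1902: 30 days (November has 30).
Dec 1, 1902 → Dec 8, 1902: 7 days.
Total: 341 days.
341 mod 7 = 5, so Wednesday + 5 = Monday.

Monday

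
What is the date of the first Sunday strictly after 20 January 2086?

January 27, 2086

Jan 20, 2086 is a Sunday.
From Sunday to the next Sunday is 7 days.
Jan 20, 2086 + 7 = Jan 27, 2086.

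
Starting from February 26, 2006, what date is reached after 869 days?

July 14, 2008

+365 (one year) → Feb 26, 2007 (504 left).
+365 (one year) → Feb 26, 2008 (139 left).
Feb has 29 days: +4 → Mar 1, 2008 (135 left).
Mar has 31 days: +31 → Apr 1, 2008 (104 left).
Apr has 30 days: +30 → May 1, 2008 (74 left).
May has 31 days: +31 → Jun 1, 2008 (43 left).
Jun has 30 days: +30 → Jul 1, 2008 (13 left).
+13 → Jul 14, 2008.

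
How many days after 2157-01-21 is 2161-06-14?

Jan 21, 2157 → Jan 21, 2158: 365 days.
Jan 21, 2158 → Jan 21, 2159: 365 days.
Jan 21, 2159 → Jan 21, 2160: 365 days.
Jan 21, 2160 → Jan 21, 2161: 366 days (Feb 29, 2160 is in that span).
Jan 21, 2161 → Feb 21, 2161: 31 days (January has 31).
Feb 21, 2161 → Mar 21, 2161: 28 days (February has 28).
Mar 21, 2161 → Apr 21, 2161: 31 days (March has 31).
Apr 21, 2161 → May 21, 2161: 30 days (April has 30).
May 21, 2161 → Jun 14, 2161: 24 days.
Total: 1605 days.

1605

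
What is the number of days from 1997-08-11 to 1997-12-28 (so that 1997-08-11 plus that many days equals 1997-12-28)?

Aug 11, 1997 → Sep 11, 1997: 31 days (August has 31).
Sep 11, 1997 → Oct 11, 1997: 30 days (September has 30).
Oct 11, 1997 → Nov 11, 1997: 31 days (October has 31).
Nov 11, 1997 → Dec 11, 1997: 30 days (November has 30).
Dec 11, 1997 → Dec 28, 1997: 17 days.
Total: 139 days.

139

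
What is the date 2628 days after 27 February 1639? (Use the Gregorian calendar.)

May 9, 1646

+365 (one year) → Feb 27, 1640 (2263 left).
+366 (one year; includes Feb 29, 1640) → Feb 27, 1641 (1897 left).
+365 (one year) → Feb 27, 1642 (1532 left).
+365 (one year) → Feb 27, 1643 (1167 left).
+365 (one year) → Feb 27, 1644 (802 left).
+366 (one year; includes Feb 29, 1644) → Feb 27, 1645 (436 left).
+365 (one year) → Feb 27, 1646 (71 left).
Feb has 28 days: +2 → Mar 1, 1646 (69 left).
Mar has 31 days: +31 → Apr 1, 1646 (38 left).
Apr has 30 days: +30 → May 1, 1646 (8 left).
+8 → May 9, 1646.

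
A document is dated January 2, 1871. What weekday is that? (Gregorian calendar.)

Doomsday rule: the anchor day for the 1800s is Friday. For year 71: 71÷12 = 5 r 11, and 11÷4 = 2, so 5+11+2 = 18.
Friday + 18 ≡ Tuesday — that's 1871's doomsday.
In January the doomsday date is Jan 3 (1871 is not a leap year).
Jan 2 is 1 day before Jan 3; 1 mod 7 = 1, so Tuesday − 1 = Monday.

Monday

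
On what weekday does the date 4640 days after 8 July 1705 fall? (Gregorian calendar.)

Jul 8, 1705 is a Wednesday.
4640 mod 7 = 6, so 4640 days after a Wednesday is Wednesday + 6 = Tuesday.

Tuesday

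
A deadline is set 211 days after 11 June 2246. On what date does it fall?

January 8, 2247

Jun has 30 days: +20 → Jul 1, 2246 (191 left).
Jul has 31 days: +31 → Aug 1, 2246 (160 left).
Aug has 31 days: +31 → Sep 1, 2246 (129 left).
Sep has 30 days: +30 → Oct 1, 2246 (99 left).
Oct has 31 days: +31 → Nov 1, 2246 (68 left).
Nov has 30 days: +30 → Dec 1, 2246 (38 left).
Dec has 31 days: +31 → Jan 1, 2247 (7 left).
+7 → Jan 8, 2247.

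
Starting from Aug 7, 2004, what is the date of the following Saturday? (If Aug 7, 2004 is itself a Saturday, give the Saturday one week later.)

Aug 7, 2004 is a Saturday.
From Saturday to the next Saturday is 7 days.
Aug 7, 2004 + 7 = Aug 14, 2004.

August 14, 2004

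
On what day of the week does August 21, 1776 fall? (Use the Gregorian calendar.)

Wednesday

Doomsday rule: the anchor day for the 1700s is Sunday. For year 76: 76÷12 = 6 r 4, and 4÷4 = 1, so 6+4+1 = 11.
Sunday + 11 ≡ Thursday — that's 1776's doomsday.
In August the doomsday date is Aug 8.
Aug 21 is 13 days after Aug 8; 13 mod 7 = 6, so Thursday + 6 = Wednesday.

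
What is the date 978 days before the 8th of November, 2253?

March 6, 2251

−365 (one year) → Nov 8, 2252 (613 left).
−366 (one year; includes Feb 29, 2252) → Nov 8, 2251 (247 left).
−8 → Oct 31, 2251 (end of Oct, 31 days; 239 left).
−31 → Sep 30, 2251 (end of Sep, 30 days; 208 left).
−30 → Aug 31, 2251 (end of Aug, 31 days; 178 left).
−31 → Jul 31, 2251 (end of Jul, 31 days; 147 left).
−31 → Jun 30, 2251 (end of Jun, 30 days; 116 left).
−30 → May 31, 2251 (end of May, 31 days; 86 left).
−31 → Apr 30, 2251 (end of Apr, 30 days; 55 left).
−30 → Mar 31, 2251 (end of Mar, 31 days; 25 left).
−25 → Mar 6, 2251.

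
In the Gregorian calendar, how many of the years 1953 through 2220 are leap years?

Multiples of 4 in [1953,2220]: 67.
Of those, multiples of 100: 3 (not leap unless ÷400).
Multiples of 400: 1.
Leap years = 67 − 3 + 1 = 65.

65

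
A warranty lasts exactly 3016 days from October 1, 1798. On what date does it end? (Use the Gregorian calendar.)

+365 (one year) → Oct 1, 1799 (2651 left).
+365 (one year) → Oct 1, 1800 (2286 left).
+365 (one year) → Oct 1, 1801 (1921 left).
+365 (one year) → Oct 1, 1802 (1556 left).
+365 (one year) → Oct 1, 1803 (1191 left).
+366 (one year; includes Feb 29, 1804) → Oct 1, 1804 (825 left).
+365 (one year) → Oct 1, 1805 (460 left).
+365 (one year) → Oct 1, 1806 (95 left).
Oct has 31 days: +31 → Nov 1, 1806 (64 left).
Nov has 30 days: +30 → Dec 1, 1806 (34 left).
Dec has 31 days: +31 → Jan 1, 1807 (3 left).
+3 → Jan 4, 1807.

January 4, 1807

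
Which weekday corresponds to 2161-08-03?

Doomsday rule: the anchor day for the 2100s is Sunday. For year 61: 61÷12 = 5 r 1, and 1÷4 = 0, so 5+1+0 = 6.
Sunday + 6 ≡ Saturday — that's 2161's doomsday.
In August the doomsday date is Aug 8.
Aug 3 is 5 days before Aug 8; 5 mod 7 = 5, so Saturday − 5 = Monday.

Monday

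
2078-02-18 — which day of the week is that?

Friday

Doomsday rule: the anchor day for the 2000s is Tuesday. For year 78: 78÷12 = 6 r 6, and 6÷4 = 1, so 6+6+1 = 13.
Tuesday + 13 ≡ Monday — that's 2078's doomsday.
In February the doomsday date is Feb 28 (2078 is not a leap year).
Feb 18 is 10 days before Feb 28; 10 mod 7 = 3, so Monday − 3 = Friday.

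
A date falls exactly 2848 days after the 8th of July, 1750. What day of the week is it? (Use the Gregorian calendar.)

Jul 8, 1750 is a Wednesday.
2848 mod 7 = 6, so 2848 days after a Wednesday is Wednesday + 6 = Tuesday.

Tuesday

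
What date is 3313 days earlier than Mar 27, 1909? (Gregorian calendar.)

−365 (one year) → Mar 27, 1908 (2948 left).
−366 (one year; includes Feb 29, 1908) → Mar 27, 1907 (2582 left).
−365 (one year) → Mar 27, 1906 (2217 left).
−365 (one year) → Mar 27, 1905 (1852 left).
−365 (one year) → Mar 27, 1904 (1487 left).
−366 (one year; includes Feb 29, 1904) → Mar 27, 1903 (1121 left).
−365 (one year) → Mar 27, 1902 (756 left).
−365 (one year) → Mar 27, 1901 (391 left).
−27 → Feb 28, 1901 (end of Feb, 28 days; 364 left).
−28 → Jan 31, 1901 (end of Jan, 31 days; 336 left).
−31 → Dec 31, 1900 (end of Dec, 31 days; 305 left).
−31 → Nov 30, 1900 (end of Nov, 30 days; 274 left).
−30 → Oct 31, 1900 (end of Oct, 31 days; 244 left).
−31 → Sep 30, 1900 (end of Sep, 30 days; 213 left).
−30 → Aug 31, 1900 (end of Aug, 31 days; 183 left).
−31 → Jul 31, 1900 (end of Jul, 31 days; 152 left).
−31 → Jun 30, 1900 (end of Jun, 30 days; 121 left).
−30 → May 31, 1900 (end of May, 31 days; 91 left).
−31 → Apr 30, 1900 (end of Apr, 30 days; 60 left).
−30 → Mar 31, 1900 (end of Mar, 31 days; 30 left).
−30 → Mar 1, 1900.

March 1, 1900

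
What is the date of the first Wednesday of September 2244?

September 4, 2244

September 1, 2244 is a Sunday.
The first Wednesday is therefore September 4 (3 days later).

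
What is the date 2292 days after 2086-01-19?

April 29, 2092

+365 (one year) → Jan 19, 2087 (1927 left).
+365 (one year) → Jan 19, 2088 (1562 left).
+366 (one year; includes Feb 29, 2088) → Jan 19, 2089 (1196 left).
+365 (one year) → Jan 19, 2090 (831 left).
+365 (one year) → Jan 19, 2091 (466 left).
+365 (one year) → Jan 19, 2092 (101 left).
Jan has 31 days: +13 → Feb 1, 2092 (88 left).
Feb has 29 days: +29 → Mar 1, 2092 (59 left).
Mar has 31 days: +31 → Apr 1, 2092 (28 left).
+28 → Apr 29, 2092.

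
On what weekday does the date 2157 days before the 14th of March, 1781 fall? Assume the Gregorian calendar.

Tuesday

First find the weekday of Mar 14, 1781. Doomsday rule: the anchor day for the 1700s is Sunday. For year 81: 81÷12 = 6 r 9, and 9÷4 = 2, so 6+9+2 = 17.
Sunday + 17 ≡ Wednesday — that's 1781's doomsday.
In March the doomsday date is Mar 14.
Mar 14 is the doomsday itself: Wednesday.
2157 mod 7 = 1, so 2157 days before a Wednesday is Wednesday − 1 = Tuesday.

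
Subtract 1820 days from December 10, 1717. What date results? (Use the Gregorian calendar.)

−365 (one year) → Dec 10, 1716 (1455 left).
−366 (one year; includes Feb 29, 1716) → Dec 10, 1715 (1089 left).
−365 (one year) → Dec 10, 1714 (724 left).
−365 (one year) → Dec 10, 1713 (359 left).
−10 → Nov 30, 1713 (end of Nov, 30 days; 349 left).
−30 → Oct 31, 1713 (end of Oct, 31 days; 319 left).
−31 → Sep 30, 1713 (end of Sep, 30 days; 288 left).
−30 → Aug 31, 1713 (end of Aug, 31 days; 258 left).
−31 → Jul 31, 1713 (end of Jul, 31 days; 227 left).
−31 → Jun 30, 1713 (end of Jun, 30 days; 196 left).
−30 → May 31, 1713 (end of May, 31 days; 166 left).
−31 → Apr 30, 1713 (end of Apr, 30 days; 135 left).
−30 → Mar 31, 1713 (end of Mar, 31 days; 105 left).
−31 → Feb 28, 1713 (end of Feb, 28 days; 74 left).
−28 → Jan 31, 1713 (end of Jan, 31 days; 46 left).
−31 → Dec 31, 1712 (end of Dec, 31 days; 15 left).
−15 → Dec 16, 1712.

December 16, 1712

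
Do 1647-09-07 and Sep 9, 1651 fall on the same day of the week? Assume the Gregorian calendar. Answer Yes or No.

Yes

From Sep 7, 1647 to Sep 9, 1651 is 1463 days.
1463 mod 7 = 0, so they are the same weekday.
(Sep 7, 1647 is a Saturday; Sep 9, 1651 is a Saturday.)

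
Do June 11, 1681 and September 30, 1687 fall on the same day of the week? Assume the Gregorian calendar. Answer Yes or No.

No

From Jun 11, 1681 to Sep 30, 1687 is 2302 days.
2302 mod 7 = 6, so they are different weekdays.
(Jun 11, 1681 is a Wednesday; Sep 30, 1687 is a Tuesday.)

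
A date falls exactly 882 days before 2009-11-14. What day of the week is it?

Saturday

First find the weekday of Nov 14, 2009. Doomsday rule: the anchor day for the 2000s is Tuesday. For year 09: 9÷12 = 0 r 9, and 9÷4 = 2, so 0+9+2 = 11.
Tuesday + 11 ≡ Saturday — that's 2009's doomsday.
In November the doomsday date is Nov 7.
Nov 14 is 7 days after Nov 7; 7 mod 7 = 0, so Saturday + 0 = Saturday.
882 mod 7 = 0, so 882 days before a Saturday is Saturday − 0 = Saturday.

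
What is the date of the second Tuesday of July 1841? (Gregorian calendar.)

July 13, 1841

July 1, 1841 is a Thursday.
The first Tuesday is therefore July 6 (5 days later).
The second Tuesday is 6 + 1×7 = July 13.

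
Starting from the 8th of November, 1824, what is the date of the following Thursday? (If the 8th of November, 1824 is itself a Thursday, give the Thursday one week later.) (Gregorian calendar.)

Nov 8, 1824 is a Monday.
From Monday to the next Thursday is 3 days.
Nov 8, 1824 + 3 = Nov 11, 1824.

November 11, 1824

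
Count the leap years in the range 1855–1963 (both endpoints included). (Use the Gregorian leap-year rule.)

Multiples of 4 in [1855,1963]: 27.
Of those, multiples of 100: 1 (not leap unless ÷400).
Multiples of 400: 0.
Leap years = 27 − 1 + 0 = 26.

26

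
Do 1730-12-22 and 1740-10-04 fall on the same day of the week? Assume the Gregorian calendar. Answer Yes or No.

No

From Dec 22, 1730 to Oct 4, 1740 is 3574 days.
3574 mod 7 = 4, so they are different weekdays.
(Dec 22, 1730 is a Friday; Oct 4, 1740 is a Tuesday.)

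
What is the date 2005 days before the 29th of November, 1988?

June 4, 1983

−366 (one year; includes Feb 29, 1988) → Nov 29, 1987 (1639 left).
−365 (one year) → Nov 29, 1986 (1274 left).
−365 (one year) → Nov 29, 1985 (909 left).
−365 (one year) → Nov 29, 1984 (544 left).
−366 (one year; includes Feb 29, 1984) → Nov 29, 1983 (178 left).
−29 → Oct 31, 1983 (end of Oct, 31 days; 149 left).
−31 → Sep 30, 1983 (end of Sep, 30 days; 118 left).
−30 → Aug 31, 1983 (end of Aug, 31 days; 88 left).
−31 → Jul 31, 1983 (end of Jul, 31 days; 57 left).
−31 → Jun 30, 1983 (end of Jun, 30 days; 26 left).
−26 → Jun 4, 1983.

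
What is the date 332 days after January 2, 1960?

November 29, 1960

Jan has 31 days: +30 → Feb 1, 1960 (302 left).
Feb has 29 days: +29 → Mar 1, 1960 (273 left).
Mar has 31 days: +31 → Apr 1, 1960 (242 left).
Apr has 30 days: +30 → May 1, 1960 (212 left).
May has 31 days: +31 → Jun 1, 1960 (181 left).
Jun has 30 days: +30 → Jul 1, 1960 (151 left).
Jul has 31 days: +31 → Aug 1, 1960 (120 left).
Aug has 31 days: +31 → Sep 1, 1960 (89 left).
Sep has 30 days: +30 → Oct 1, 1960 (59 left).
Oct has 31 days: +31 → Nov 1, 1960 (28 left).
+28 → Nov 29, 1960.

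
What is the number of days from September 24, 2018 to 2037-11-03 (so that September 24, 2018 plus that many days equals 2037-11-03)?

Sep 24, 2018 → Sep 24, 2019: 365 days.
Sep 24, 2019 → Sep 24, 2020: 366 days (Feb 29, 2020 is in that span).
Sep 24, 2020 → Sep 24, 2021: 365 days.
Sep 24, 2021 → Sep 24, 2022: 365 days.
Sep 24, 2022 → Sep 24, 2023: 365 days.
Sep 24, 2023 → Sep 24, 2024: 366 days (Feb 29, 2024 is in that span).
Sep 24, 2024 → Sep 24, 2025: 365 days.
Sep 24, 2025 → Sep 24, 2026: 365 days.
Sep 24, 2026 → Sep 24, 2027: 365 days.
Sep 24, 2027 → Sep 24, 2028: 366 days (Feb 29, 2028 is in that span).
Sep 24, 2028 → Sep 24, 2029: 365 days.
Sep 24, 2029 → Sep 24, 2030: 365 days.
Sep 24, 2030 → Sep 24, 2031: 365 days.
Sep 24, 2031 → Sep 24, 2032: 366 days (Feb 29, 2032 is in that span).
Sep 24, 2032 → Sep 24, 2033: 365 days.
Sep 24, 2033 → Sep 24, 2034: 365 days.
Sep 24, 2034 → Sep 24, 2035: 365 days.
Sep 24, 2035 → Sep 24, 2036: 366 days (Feb 29, 2036 is in that span).
Sep 24, 2036 → Sep 24, 2037: 365 days.
Sep 24, 2037 → Oct 24, 2037: 30 days (September has 30).
Oct 24, 2037 → Nov 3, 2037: 10 days.
Total: 6980 days.

6980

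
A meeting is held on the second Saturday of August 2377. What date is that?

August 1, 2377 is a Monday.
The first Saturday is therefore August 6 (5 days later).
The second Saturday is 6 + 1×7 = August 13.

August 13, 2377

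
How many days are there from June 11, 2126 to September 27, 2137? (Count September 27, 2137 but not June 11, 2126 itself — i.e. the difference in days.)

Jun 11, 2126 → Jun 11, 2127: 365 days.
Jun 11, 2127 → Jun 11, 2128: 366 days (Feb 29, 2128 is in that span).
Jun 11, 2128 → Jun 11, 2129: 365 days.
Jun 11, 2129 → Jun 11, 2130: 365 days.
Jun 11, 2130 → Jun 11, 2131: 365 days.
Jun 11, 2131 → Jun 11, 2132: 366 days (Feb 29, 2132 is in that span).
Jun 11, 2132 → Jun 11, 2133: 365 days.
Jun 11, 2133 → Jun 11, 2134: 365 days.
Jun 11, 2134 → Jun 11, 2135: 365 days.
Jun 11, 2135 → Jun 11, 2136: 366 days (Feb 29, 2136 is in that span).
Jun 11, 2136 → Jun 11, 2137: 365 days.
Jun 11, 2137 → Jul 11, 2137: 30 days (June has 30).
Jul 11, 2137 → Aug 11, 2137: 31 days (July has 31).
Aug 11, 2137 → Sep 11, 2137: 31 days (August has 31).
Sep 11, 2137 → Sep 27, 2137: 16 days.
Total: 4126 days.

4126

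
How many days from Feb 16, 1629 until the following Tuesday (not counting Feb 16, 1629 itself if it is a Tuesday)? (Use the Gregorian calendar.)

Feb 16, 1629 is a Friday.
From Friday to the next Tuesday is 4 days.

4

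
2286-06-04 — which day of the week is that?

Doomsday rule: the anchor day for the 2200s is Friday. For year 86: 86÷12 = 7 r 2, and 2÷4 = 0, so 7+2+0 = 9.
Friday + 9 ≡ Sunday — that's 2286's doomsday.
In June the doomsday date is Jun 6.
Jun 4 is 2 days before Jun 6; 2 mod 7 = 2, so Sunday − 2 = Friday.

Friday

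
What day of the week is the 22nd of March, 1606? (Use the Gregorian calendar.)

Wednesday

Doomsday rule: the anchor day for the 1600s is Tuesday. For year 06: 6÷12 = 0 r 6, and 6÷4 = 1, so 0+6+1 = 7.
Tuesday + 7 ≡ Tuesday — that's 1606's doomsday.
In March the doomsday date is Mar 14.
Mar 22 is 8 days after Mar 14; 8 mod 7 = 1, so Tuesday + 1 = Wednesday.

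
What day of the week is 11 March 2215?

Doomsday rule: the anchor day for the 2200s is Friday. For year 15: 15÷12 = 1 r 3, and 3÷4 = 0, so 1+3+0 = 4.
Friday + 4 ≡ Tuesday — that's 2215's doomsday.
In March the doomsday date is Mar 14.
Mar 11 is 3 days before Mar 14; 3 mod 7 = 3, so Tuesday − 3 = Saturday.

Saturday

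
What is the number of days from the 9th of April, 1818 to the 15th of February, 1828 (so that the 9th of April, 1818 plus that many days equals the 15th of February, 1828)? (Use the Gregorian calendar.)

3599

Apr 9, 1818 → Apr 9, 1819: 365 days.
Apr 9, 1819 → Apr 9, 1820: 366 days (Feb 29, 1820 is in that span).
Apr 9, 1820 → Apr 9, 1821: 365 days.
Apr 9, 1821 → Apr 9, 1822: 365 days.
Apr 9, 1822 → Apr 9, 1823: 365 days.
Apr 9, 1823 → Apr 9, 1824: 366 days (Feb 29, 1824 is in that span).
Apr 9, 1824 → Apr 9, 1825: 365 days.
Apr 9, 1825 → Apr 9, 1826: 365 days.
Apr 9, 1826 → Apr 9, 1827: 365 days.
Apr 9, 1827 → May 9, 1827: 30 days (April has 30).
May 9, 1827 → Jun 9, 1827: 31 days (May has 31).
Jun 9, 1827 → Jul 9, 1827: 30 days (June has 30).
Jul 9, 1827 → Aug 9, 1827: 31 days (July has 31).
Aug 9, 1827 → Sep 9, 1827: 31 days (August has 31).
Sep 9, 1827 → Oct 9, 1827: 30 days (September has 30).
Oct 9, 1827 → Nov 9, 1827: 31 days (October has 31).
Nov 9, 1827 → Dec 9, 1827: 30 days (November has 30).
Dec 9, 1827 → Jan 9, 1828: 31 days (December has 31).
Jan 9, 1828 → Feb 9, 1828: 31 days (January has 31).
Feb 9, 1828 → Feb 15, 1828: 6 days.
Total: 3599 days.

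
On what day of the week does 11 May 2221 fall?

Doomsday rule: the anchor day for the 2200s is Friday. For year 21: 21÷12 = 1 r 9, and 9÷4 = 2, so 1+9+2 = 12.
Friday + 12 ≡ Wednesday — that's 2221's doomsday.
In May the doomsday date is May 9.
May 11 is 2 days after May 9; 2 mod 7 = 2, so Wednesday + 2 = Friday.

Friday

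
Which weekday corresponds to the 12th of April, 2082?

Sunday

Doomsday rule: the anchor day for the 2000s is Tuesday. For year 82: 82÷12 = 6 r 10, and 10÷4 = 2, so 6+10+2 = 18.
Tuesday + 18 ≡ Saturday — that's 2082's doomsday.
In April the doomsday date is Apr 4.
Apr 12 is 8 days after Apr 4; 8 mod 7 = 1, so Saturday + 1 = Sunday.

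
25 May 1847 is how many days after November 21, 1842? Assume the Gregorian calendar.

Nov 21, 1842 → Nov 21, 1843: 365 days.
Nov 21, 1843 → Nov 21, 1844: 366 days (Feb 29, 1844 is in that span).
Nov 21, 1844 → Nov 21, 1845: 365 days.
Nov 21, 1845 → Nov 21, 1846: 365 days.
Nov 21, 1846 → Dec 21, 1846: 30 days (November has 30).
Dec 21, 1846 → Jan 21, 1847: 31 days (December has 31).
Jan 21, 1847 → Feb 21, 1847: 31 days (January has 31).
Feb 21, 1847 → Mar 21, 1847: 28 days (February has 28).
Mar 21, 1847 → Apr 21, 1847: 31 days (March has 31).
Apr 21, 1847 → May 21, 1847: 30 days (April has 30).
May 21, 1847 → May 25, 1847: 4 days.
Total: 1646 days.

1646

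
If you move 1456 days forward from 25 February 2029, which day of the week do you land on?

Feb 25, 2029 is a Sunday.
1456 mod 7 = 0, so 1456 days after a Sunday is Sunday + 0 = Sunday.

Sunday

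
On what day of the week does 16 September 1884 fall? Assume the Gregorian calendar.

Doomsday rule: the anchor day for the 1800s is Friday. For year 84: 84÷12 = 7 r 0, and 0÷4 = 0, so 7+0+0 = 7.
Friday + 7 ≡ Friday — that's 1884's doomsday.
In September the doomsday date is Sep 5.
Sep 16 is 11 days after Sep 5; 11 mod 7 = 4, so Friday + 4 = Tuesday.

Tuesday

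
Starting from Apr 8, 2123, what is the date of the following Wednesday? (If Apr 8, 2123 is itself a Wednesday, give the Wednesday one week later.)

Apr 8, 2123 is a Thursday.
From Thursday to the next Wednesday is 6 days.
Apr 8, 2123 + 6 = Apr 14, 2123.

April 14, 2123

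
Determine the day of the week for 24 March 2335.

Doomsday rule: the anchor day for the 2300s is Wednesday. For year 35: 35÷12 = 2 r 11, and 11÷4 = 2, so 2+11+2 = 15.
Wednesday + 15 ≡ Thursday — that's 2335's doomsday.
In March the doomsday date is Mar 14.
Mar 24 is 10 days after Mar 14; 10 mod 7 = 3, so Thursday + 3 = Sunday.

Sunday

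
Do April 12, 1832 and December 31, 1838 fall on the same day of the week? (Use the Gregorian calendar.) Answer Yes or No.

From Apr 12, 1832 to Dec 31, 1838 is 2454 days.
2454 mod 7 = 4, so they are different weekdays.
(Apr 12, 1832 is a Thursday; Dec 31, 1838 is a Monday.)

No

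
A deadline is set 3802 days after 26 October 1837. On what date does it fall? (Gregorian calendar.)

+365 (one year) → Oct 26, 1838 (3437 left).
+365 (one year) → Oct 26, 1839 (3072 left).
+366 (one year; includes Feb 29, 1840) → Oct 26, 1840 (2706 left).
+365 (one year) → Oct 26, 1841 (2341 left).
+365 (one year) → Oct 26, 1842 (1976 left).
+365 (one year) → Oct 26, 1843 (1611 left).
+366 (one year; includes Feb 29, 1844) → Oct 26, 1844 (1245 left).
+365 (one year) → Oct 26, 1845 (880 left).
+365 (one year) → Oct 26, 1846 (515 left).
+365 (one year) → Oct 26, 1847 (150 left).
Oct has 31 days: +6 → Nov 1, 1847 (144 left).
Nov has 30 days: +30 → Dec 1, 1847 (114 left).
Dec has 31 days: +31 → Jan 1, 1848 (83 left).
Jan has 31 days: +31 → Feb 1, 1848 (52 left).
Feb has 29 days: +29 → Mar 1, 1848 (23 left).
+23 → Mar 24, 1848.

March 24, 1848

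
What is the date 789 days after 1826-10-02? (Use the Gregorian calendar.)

+365 (one year) → Oct 2, 1827 (424 left).
+366 (one year; includes Feb 29, 1828) → Oct 2, 1828 (58 left).
Oct has 31 days: +30 → Nov 1, 1828 (28 left).
+28 → Nov 29, 1828.

November 29, 1828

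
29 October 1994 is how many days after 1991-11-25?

1069

Nov 25, 1991 → Nov 25, 1992: 366 days (Feb 29, 1992 is in that span).
Nov 25, 1992 → Nov 25, 1993: 365 days.
Nov 25, 1993 → Dec 25, 1993: 30 days (November has 30).
Dec 25, 1993 → Jan 25, 1994: 31 days (December has 31).
Jan 25, 1994 → Feb 25, 1994: 31 days (January has 31).
Feb 25, 1994 → Mar 25, 1994: 28 days (February has 28).
Mar 25, 1994 → Apr 25, 1994: 31 days (March has 31).
Apr 25, 1994 → May 25, 1994: 30 days (April has 30).
May 25, 1994 → Jun 25, 1994: 31 days (May has 31).
Jun 25, 1994 → Jul 25, 1994: 30 days (June has 30).
Jul 25, 1994 → Aug 25, 1994: 31 days (July has 31).
Aug 25, 1994 → Sep 25, 1994: 31 days (August has 31).
Sep 25, 1994 → Oct 25, 1994: 30 days (September has 30).
Oct 25, 1994 → Oct 29, 1994: 4 days.
Total: 1069 days.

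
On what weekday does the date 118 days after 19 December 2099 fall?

Friday

First find the weekday of Dec 19, 2099. Doomsday rule: the anchor day for the 2000s is Tuesday. For year 99: 99÷12 = 8 r 3, and 3÷4 = 0, so 8+3+0 = 11.
Tuesday + 11 ≡ Saturday — that's 2099's doomsday.
In December the doomsday date is Dec 12.
Dec 19 is 7 days after Dec 12; 7 mod 7 = 0, so Saturday + 0 = Saturday.
118 mod 7 = 6, so 118 days after a Saturday is Saturday + 6 = Friday.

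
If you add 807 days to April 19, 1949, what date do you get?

July 5, 1951

+365 (one year) → Apr 19, 1950 (442 left).
+365 (one year) → Apr 19, 1951 (77 left).
Apr has 30 days: +12 → May 1, 1951 (65 left).
May has 31 days: +31 → Jun 1, 1951 (34 left).
Jun has 30 days: +30 → Jul 1, 1951 (4 left).
+4 → Jul 5, 1951.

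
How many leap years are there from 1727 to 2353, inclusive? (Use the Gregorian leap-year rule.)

152

Multiples of 4 in [1727,2353]: 157.
Of those, multiples of 100: 6 (not leap unless ÷400).
Multiples of 400: 1.
Leap years = 157 − 6 + 1 = 152.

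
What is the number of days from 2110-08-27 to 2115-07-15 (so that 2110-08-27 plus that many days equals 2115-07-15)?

1783

Aug 27, 2110 → Aug 27, 2111: 365 days.
Aug 27, 2111 → Aug 27, 2112: 366 days (Feb 29, 2112 is in that span).
Aug 27, 2112 → Aug 27, 2113: 365 days.
Aug 27, 2113 → Aug 27, 2114: 365 days.
Aug 27, 2114 → Sep 27, 2114: 31 days (August has 31).
Sep 27, 2114 → Oct 27, 2114: 30 days (September has 30).
Oct 27, 2114 → Nov 27, 2114: 31 days (October has 31).
Nov 27, 2114 → Dec 27, 2114: 30 days (November has 30).
Dec 27, 2114 → Jan 27, 2115: 31 days (December has 31).
Jan 27, 2115 → Feb 27, 2115: 31 days (January has 31).
Feb 27, 2115 → Mar 27, 2115: 28 days (February has 28).
Mar 27, 2115 → Apr 27, 2115: 31 days (March has 31).
Apr 27, 2115 → May 27, 2115: 30 days (April has 30).
May 27, 2115 → Jun 27, 2115: 31 days (May has 31).
Jun 27, 2115 → Jul 15, 2115: 18 days.
Total: 1783 days.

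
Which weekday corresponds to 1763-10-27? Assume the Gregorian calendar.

Doomsday rule: the anchor day for the 1700s is Sunday. For year 63: 63÷12 = 5 r 3, and 3÷4 = 0, so 5+3+0 = 8.
Sunday + 8 ≡ Monday — that's 1763's doomsday.
In October the doomsday date is Oct 10.
Oct 27 is 17 days after Oct 10; 17 mod 7 = 3, so Monday + 3 = Thursday.

Thursday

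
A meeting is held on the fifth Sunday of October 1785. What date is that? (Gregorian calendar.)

October 30, 1785

October 1, 1785 is a Saturday.
The first Sunday is therefore October 2 (1 days later).
The fifth Sunday is 2 + 4×7 = October 30.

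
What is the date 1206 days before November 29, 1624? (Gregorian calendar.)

−366 (one year; includes Feb 29, 1624) → Nov 29, 1623 (840 left).
−365 (one year) → Nov 29, 1622 (475 left).
−365 (one year) → Nov 29, 1621 (110 left).
−29 → Oct 31, 1621 (end of Oct, 31 days; 81 left).
−31 → Sep 30, 1621 (end of Sep, 30 days; 50 left).
−30 → Aug 31, 1621 (end of Aug, 31 days; 20 left).
−20 → Aug 11, 1621.

August 11, 1621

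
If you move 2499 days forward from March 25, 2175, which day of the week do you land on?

First find the weekday of Mar 25, 2175. Doomsday rule: the anchor day for the 2100s is Sunday. For year 75: 75÷12 = 6 r 3, and 3÷4 = 0, so 6+3+0 = 9.
Sunday + 9 ≡ Tuesday — that's 2175's doomsday.
In March the doomsday date is Mar 14.
Mar 25 is 11 days after Mar 14; 11 mod 7 = 4, so Tuesday + 4 = Saturday.
2499 mod 7 = 0, so 2499 days after a Saturday is Saturday + 0 = Saturday.

Saturday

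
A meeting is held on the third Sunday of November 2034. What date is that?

November 19, 2034

November 1, 2034 is a Wednesday.
The first Sunday is therefore November 5 (4 days later).
The third Sunday is 5 + 2×7 = November 19.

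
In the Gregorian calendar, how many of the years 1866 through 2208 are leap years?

Multiples of 4 in [1866,2208]: 86.
Of those, multiples of 100: 4 (not leap unless ÷400).
Multiples of 400: 1.
Leap years = 86 − 4 + 1 = 83.

83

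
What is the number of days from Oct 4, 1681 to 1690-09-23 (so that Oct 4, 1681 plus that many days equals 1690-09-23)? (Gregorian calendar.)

3276

Oct 4, 1681 → Oct 4, 1682: 365 days.
Oct 4, 1682 → Oct 4, 1683: 365 days.
Oct 4, 1683 → Oct 4, 1684: 366 days (Feb 29, 1684 is in that span).
Oct 4, 1684 → Oct 4, 1685: 365 days.
Oct 4, 1685 → Oct 4, 1686: 365 days.
Oct 4, 1686 → Oct 4, 1687: 365 days.
Oct 4, 1687 → Oct 4, 1688: 366 days (Feb 29, 1688 is in that span).
Oct 4, 1688 → Oct 4, 1689: 365 days.
Oct 4, 1689 → Nov 4, 1689: 31 days (October has 31).
Nov 4, 1689 → Dec 4, 1689: 30 days (November has 30).
Dec 4, 1689 → Jan 4, 1690: 31 days (December has 31).
Jan 4, 1690 → Feb 4, 1690: 31 days (January has 31).
Feb 4, 1690 → Mar 4, 1690: 28 days (February has 28).
Mar 4, 1690 → Apr 4, 1690: 31 days (March has 31).
Apr 4, 1690 → May 4, 1690: 30 days (April has 30).
May 4, 1690 → Jun 4, 1690: 31 days (May has 31).
Jun 4, 1690 → Jul 4, 1690: 30 days (June has 30).
Jul 4, 1690 → Aug 4, 1690: 31 days (July has 31).
Aug 4, 1690 → Sep 4, 1690: 31 days (August has 31).
Sep 4, 1690 → Sep 23, 1690: 19 days.
Total: 3276 days.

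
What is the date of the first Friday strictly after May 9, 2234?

May 9, 2234 is a Friday.
From Friday to the next Friday is 7 days.
May 9, 2234 + 7 = May 16, 2234.

May 16, 2234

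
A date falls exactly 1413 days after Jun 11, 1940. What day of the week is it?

Monday

Jun 11, 1940 is a Tuesday.
1413 mod 7 = 6, so 1413 days after a Tuesday is Tuesday + 6 = Monday.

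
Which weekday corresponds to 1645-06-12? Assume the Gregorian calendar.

Doomsday rule: the anchor day for the 1600s is Tuesday. For year 45: 45÷12 = 3 r 9, and 9÷4 = 2, so 3+9+2 = 14.
Tuesday + 14 ≡ Tuesday — that's 1645's doomsday.
In June the doomsday date is Jun 6.
Jun 12 is 6 days after Jun 6; 6 mod 7 = 6, so Tuesday + 6 = Monday.

Monday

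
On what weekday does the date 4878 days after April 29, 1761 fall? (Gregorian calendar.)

Apr 29, 1761 is a Wednesday.
4878 mod 7 = 6, so 4878 days after a Wednesday is Wednesday + 6 = Tuesday.

Tuesday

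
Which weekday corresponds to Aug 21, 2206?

Doomsday rule: the anchor day for the 2200s is Friday. For year 06: 6÷12 = 0 r 6, and 6÷4 = 1, so 0+6+1 = 7.
Friday + 7 ≡ Friday — that's 2206's doomsday.
In August the doomsday date is Aug 8.
Aug 21 is 13 days after Aug 8; 13 mod 7 = 6, so Friday + 6 = Thursday.

Thursday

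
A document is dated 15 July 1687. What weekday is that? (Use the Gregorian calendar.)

Doomsday rule: the anchor day for the 1600s is Tuesday. For year 87: 87÷12 = 7 r 3, and 3÷4 = 0, so 7+3+0 = 10.
Tuesday + 10 ≡ Friday — that's 1687's doomsday.
In July the doomsday date is Jul 11.
Jul 15 is 4 days after Jul 11; 4 mod 7 = 4, so Friday + 4 = Tuesday.

Tuesday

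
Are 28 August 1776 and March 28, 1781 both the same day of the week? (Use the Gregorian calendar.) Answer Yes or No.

Yes

From Aug 28, 1776 to Mar 28, 1781 is 1673 days.
1673 mod 7 = 0, so they are the same weekday.
(Aug 28, 1776 is a Wednesday; Mar 28, 1781 is a Wednesday.)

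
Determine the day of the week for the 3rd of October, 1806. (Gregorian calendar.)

Friday

Doomsday rule: the anchor day for the 1800s is Friday. For year 06: 6÷12 = 0 r 6, and 6÷4 = 1, so 0+6+1 = 7.
Friday + 7 ≡ Friday — that's 1806's doomsday.
In October the doomsday date is Oct 10.
Oct 3 is 7 days before Oct 10; 7 mod 7 = 0, so Friday − 0 = Friday.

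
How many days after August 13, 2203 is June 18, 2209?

2136

Aug 13, 2203 → Aug 13, 2204: 366 days (Feb 29, 2204 is in that span).
Aug 13, 2204 → Aug 13, 2205: 365 days.
Aug 13, 2205 → Aug 13, 2206: 365 days.
Aug 13, 2206 → Aug 13, 2207: 365 days.
Aug 13, 2207 → Aug 13, 2208: 366 days (Feb 29, 2208 is in that span).
Aug 13, 2208 → Sep 13, 2208: 31 days (August has 31).
Sep 13, 2208 → Oct 13, 2208: 30 days (September has 30).
Oct 13, 2208 → Nov 13, 2208: 31 days (October has 31).
Nov 13, 2208 → Dec 13, 2208: 30 days (November has 30).
Dec 13, 2208 → Jan 13, 2209: 31 days (December has 31).
Jan 13, 2209 → Feb 13, 2209: 31 days (January has 31).
Feb 13, 2209 → Mar 13, 2209: 28 days (February has 28).
Mar 13, 2209 → Apr 13, 2209: 31 days (March has 31).
Apr 13, 2209 → May 13, 2209: 30 days (April has 30).
May 13, 2209 → Jun 13, 2209: 31 days (May has 31).
Jun 13, 2209 → Jun 18, 2209: 5 days.
Total: 2136 days.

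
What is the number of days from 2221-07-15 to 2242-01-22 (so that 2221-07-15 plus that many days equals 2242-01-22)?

7496

Jul 15, 2221 → Jul 15, 2222: 365 days.
Jul 15, 2222 → Jul 15, 2223: 365 days.
Jul 15, 2223 → Jul 15, 2224: 366 days (Feb 29, 2224 is in that span).
Jul 15, 2224 → Jul 15, 2225: 365 days.
Jul 15, 2225 → Jul 15, 2226: 365 days.
Jul 15, 2226 → Jul 15, 2227: 365 days.
Jul 15, 2227 → Jul 15, 2228: 366 days (Feb 29, 2228 is in that span).
Jul 15, 2228 → Jul 15, 2229: 365 days.
Jul 15, 2229 → Jul 15, 2230: 365 days.
Jul 15, 2230 → Jul 15, 2231: 365 days.
Jul 15, 2231 → Jul 15, 2232: 366 days (Feb 29, 2232 is in that span).
Jul 15, 2232 → Jul 15, 2233: 365 days.
Jul 15, 2233 → Jul 15, 2234: 365 days.
Jul 15, 2234 → Jul 15, 2235: 365 days.
Jul 15, 2235 → Jul 15, 2236: 366 days (Feb 29, 2236 is in that span).
Jul 15, 2236 → Jul 15, 2237: 365 days.
Jul 15, 2237 → Jul 15, 2238: 365 days.
Jul 15, 2238 → Jul 15, 2239: 365 days.
Jul 15, 2239 → Jul 15, 2240: 366 days (Feb 29, 2240 is in that span).
Jul 15, 2240 → Jul 15, 2241: 365 days.
Jul 15, 2241 → Aug 15, 2241: 31 days (July has 31).
Aug 15, 2241 → Sep 15, 2241: 31 days (August has 31).
Sep 15, 2241 → Oct 15, 2241: 30 days (September has 30).
Oct 15, 2241 → Nov 15, 2241: 31 days (October has 31).
Nov 15, 2241 → Dec 15, 2241: 30 days (November has 30).
Dec 15, 2241 → Jan 15, 2242: 31 days (December has 31).
Jan 15, 2242 → Jan 22, 2242: 7 days.
Total: 7496 days.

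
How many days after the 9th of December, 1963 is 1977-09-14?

5028

Dec 9, 1963 → Dec 9, 1964: 366 days (Feb 29, 1964 is in that span).
Dec 9, 1964 → Dec 9, 1965: 365 days.
Dec 9, 1965 → Dec 9, 1966: 365 days.
Dec 9, 1966 → Dec 9, 1967: 365 days.
Dec 9, 1967 → Dec 9, 1968: 366 days (Feb 29, 1968 is in that span).
Dec 9, 1968 → Dec 9, 1969: 365 days.
Dec 9, 1969 → Dec 9, 1970: 365 days.
Dec 9, 1970 → Dec 9, 1971: 365 days.
Dec 9, 1971 → Dec 9, 1972: 366 days (Feb 29, 1972 is in that span).
Dec 9, 1972 → Dec 9, 1973: 365 days.
Dec 9, 1973 → Dec 9, 1974: 365 days.
Dec 9, 1974 → Dec 9, 1975: 365 days.
Dec 9, 1975 → Dec 9, 1976: 366 days (Feb 29, 1976 is in that span).
Dec 9, 1976 → Jan 9, 1977: 31 days (December has 31).
Jan 9, 1977 → Feb 9, 1977: 31 days (January has 31).
Feb 9, 1977 → Mar 9, 1977: 28 days (February has 28).
Mar 9, 1977 → Apr 9, 1977: 31 days (March has 31).
Apr 9, 1977 → May 9, 1977: 30 days (April has 30).
May 9, 1977 → Jun 9, 1977: 31 days (May has 31).
Jun 9, 1977 → Jul 9, 1977: 30 days (June has 30).
Jul 9, 1977 → Aug 9, 1977: 31 days (July has 31).
Aug 9, 1977 → Sep 9, 1977: 31 days (August has 31).
Sep 9, 1977 → Sep 14, 1977: 5 days.
Total: 5028 days.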